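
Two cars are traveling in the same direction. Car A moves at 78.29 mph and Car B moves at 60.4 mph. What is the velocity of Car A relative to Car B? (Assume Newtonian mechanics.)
v_rel = v_A - v_B = 78.29 - 60.4 = 17.89 mph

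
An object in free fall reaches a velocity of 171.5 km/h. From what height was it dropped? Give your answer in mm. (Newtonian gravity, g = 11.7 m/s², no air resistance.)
h = v²/(2g) (with unit conversion) = 96990.0 mm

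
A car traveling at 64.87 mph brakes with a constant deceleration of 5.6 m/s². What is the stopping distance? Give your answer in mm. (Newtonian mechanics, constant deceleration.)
d = v₀² / (2a) (with unit conversion) = 75090.0 mm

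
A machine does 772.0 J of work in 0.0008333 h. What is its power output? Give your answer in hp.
P = W/t = 772 J / 3 s = 257.3 W = 0.3451 hp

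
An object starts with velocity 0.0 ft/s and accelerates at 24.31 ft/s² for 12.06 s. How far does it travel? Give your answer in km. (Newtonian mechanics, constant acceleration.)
d = v₀t + ½at² (with unit conversion) = 0.5388 km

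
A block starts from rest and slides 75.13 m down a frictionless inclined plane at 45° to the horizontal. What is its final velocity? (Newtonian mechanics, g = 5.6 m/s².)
a = g sin(θ) = 5.6 × sin(45°) = 3.96 m/s²
v = √(2ad) = √(2 × 3.96 × 75.13) = 24.39 m/s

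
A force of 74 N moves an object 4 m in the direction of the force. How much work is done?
W = Fd = 74×4 = 296.0 J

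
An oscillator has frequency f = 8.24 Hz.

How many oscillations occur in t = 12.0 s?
n = f×t = 8.24×12.0 = 98.88 oscillations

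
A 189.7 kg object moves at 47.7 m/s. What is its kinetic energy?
KE = ½mv² = ½×189.7×47.7² = 215811.3 J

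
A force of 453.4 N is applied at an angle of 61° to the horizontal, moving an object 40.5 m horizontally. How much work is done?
W = Fd cosθ = 453.4×40.5×cos(61°) = 8902.4 J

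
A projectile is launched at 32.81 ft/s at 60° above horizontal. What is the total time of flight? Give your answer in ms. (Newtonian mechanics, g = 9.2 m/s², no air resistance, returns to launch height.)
T = 2v₀sin(θ)/g (with unit conversion) = 1883.0 ms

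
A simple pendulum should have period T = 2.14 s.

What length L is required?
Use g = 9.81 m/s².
T = 2π√(L/g) → L = g(T/2π)² = 9.81×(2.14/2π)² = 1.138 m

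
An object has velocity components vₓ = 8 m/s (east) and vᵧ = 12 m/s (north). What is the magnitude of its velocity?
|v| = √(vₓ² + vᵧ²) = √(8² + 12²) = √(208) = 14.42 m/s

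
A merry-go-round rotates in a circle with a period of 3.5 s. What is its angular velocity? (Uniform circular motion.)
ω = 2π/T = 2π/3.5 = 1.7952 rad/s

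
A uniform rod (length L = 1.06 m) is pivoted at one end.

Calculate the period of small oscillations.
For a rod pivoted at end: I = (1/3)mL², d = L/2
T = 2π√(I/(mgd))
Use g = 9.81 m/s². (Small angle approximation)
I/m = (1/3)L² = 0.3745 m²; d = L/2 = 0.53 m
T = 2π√(I/(mgd)) = 2π√(0.3745/(9.81×0.53)) = 1.686 s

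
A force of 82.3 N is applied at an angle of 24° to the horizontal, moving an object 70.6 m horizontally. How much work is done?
W = Fd cosθ = 82.3×70.6×cos(24°) = 5308.0 J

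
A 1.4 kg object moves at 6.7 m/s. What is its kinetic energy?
KE = ½mv² = ½×1.4×6.7² = 31.423 J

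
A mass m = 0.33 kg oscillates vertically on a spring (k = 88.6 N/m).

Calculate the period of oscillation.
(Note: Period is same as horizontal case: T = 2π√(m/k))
T = 2π√(m/k) = 2π√(0.33/88.6) = 0.3835 s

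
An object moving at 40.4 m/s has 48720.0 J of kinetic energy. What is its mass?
KE = ½mv² → m = 2KE/v² = 2×48720.0/40.4² = 59.7 kg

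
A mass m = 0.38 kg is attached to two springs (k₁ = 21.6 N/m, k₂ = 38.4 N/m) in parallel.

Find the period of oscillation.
k_eq = k₁+k₂ = 60 N/m
T = 2π√(m/k_eq) = 2π√(0.38/60) = 0.5 s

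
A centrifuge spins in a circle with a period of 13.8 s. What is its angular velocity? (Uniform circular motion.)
ω = 2π/T = 2π/13.8 = 0.4553 rad/s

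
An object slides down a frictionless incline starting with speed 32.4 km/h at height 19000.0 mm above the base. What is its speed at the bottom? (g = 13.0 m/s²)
½mv₀² + mgh = ½mv² → v = √(v₀² + 2gh) = √(9² + 2×13.0×19) = 23.98 m/s = 86.32 km/h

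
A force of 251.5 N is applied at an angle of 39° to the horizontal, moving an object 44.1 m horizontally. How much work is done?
W = Fd cosθ = 251.5×44.1×cos(39°) = 8619.4 J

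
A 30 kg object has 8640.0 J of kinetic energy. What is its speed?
KE = ½mv² → v = √(2KE/m) = √(2×8640.0/30) = 24.0 m/s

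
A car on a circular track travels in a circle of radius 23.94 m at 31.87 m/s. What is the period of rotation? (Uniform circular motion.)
T = 2πr/v = 2π×23.94/31.87 = 4.72 s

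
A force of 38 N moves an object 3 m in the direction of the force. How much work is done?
W = Fd = 38×3 = 114.0 J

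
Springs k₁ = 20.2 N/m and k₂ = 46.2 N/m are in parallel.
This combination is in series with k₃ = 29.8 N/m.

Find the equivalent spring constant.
k₁₂ = k₁ + k₂ = 66.4 N/m (parallel)
1/k_eq = 1/k₁₂ + 1/k₃ → k_eq = 20.57 N/m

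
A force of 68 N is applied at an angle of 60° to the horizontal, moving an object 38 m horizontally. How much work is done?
W = Fd cosθ = 68×38×cos(60°) = 1292.0 J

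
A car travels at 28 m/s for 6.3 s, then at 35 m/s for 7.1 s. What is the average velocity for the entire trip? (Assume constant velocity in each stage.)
d₁ = v₁t₁ = 28 × 6.3 = 176.4 m
d₂ = v₂t₂ = 35 × 7.1 = 248.5 m
d_total = 424.9 m, t_total = 13.4 s
v_avg = d_total/t_total = 424.9/13.4 = 31.71 m/s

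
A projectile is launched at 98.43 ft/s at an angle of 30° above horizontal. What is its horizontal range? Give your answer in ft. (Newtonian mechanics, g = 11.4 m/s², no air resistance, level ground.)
R = v₀² sin(2θ) / g (with unit conversion) = 224.3 ft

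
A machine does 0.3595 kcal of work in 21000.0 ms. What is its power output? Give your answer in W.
P = W/t = 1504 J / 21 s = 71.63 W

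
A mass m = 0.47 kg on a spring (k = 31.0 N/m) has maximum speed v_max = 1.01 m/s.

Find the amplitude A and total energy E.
½mv²_max = ½kA² → A = v_max√(m/k) = 1.01×√(0.47/31.0) = 0.1244 m = 12.44 cm
E = ½mv²_max = ½×0.47×1.01² = 0.2397 J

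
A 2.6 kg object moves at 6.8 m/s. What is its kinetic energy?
KE = ½mv² = ½×2.6×6.8² = 60.112 J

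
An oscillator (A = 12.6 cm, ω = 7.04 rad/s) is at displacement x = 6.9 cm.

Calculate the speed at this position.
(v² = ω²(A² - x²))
v = ω√(A² − x²) = 7.04×√(0.126² − 0.069²) = 0.7422 m/s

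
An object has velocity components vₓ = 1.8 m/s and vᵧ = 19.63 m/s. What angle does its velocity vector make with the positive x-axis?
θ = arctan(vᵧ/vₓ) = arctan(19.63/1.8) = 84.76°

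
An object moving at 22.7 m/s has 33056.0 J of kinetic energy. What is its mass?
KE = ½mv² → m = 2KE/v² = 2×33056.0/22.7² = 128.3 kg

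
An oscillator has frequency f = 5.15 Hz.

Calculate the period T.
T = 1/f = 1/5.15 = 0.1942 s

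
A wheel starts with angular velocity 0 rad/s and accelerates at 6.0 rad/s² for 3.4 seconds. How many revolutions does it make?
θ = ω₀t + ½αt² = 0×3.4 + ½×6.0×3.4² = 34.68 rad
Revolutions = θ/(2π) = 34.68/(2π) = 5.52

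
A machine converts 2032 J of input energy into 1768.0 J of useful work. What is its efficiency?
η = W_out/W_in = 1768.0/2032 = 0.8701 = 87.01%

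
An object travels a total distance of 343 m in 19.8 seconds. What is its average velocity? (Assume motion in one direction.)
v_avg = Δd / Δt = 343 / 19.8 = 17.32 m/s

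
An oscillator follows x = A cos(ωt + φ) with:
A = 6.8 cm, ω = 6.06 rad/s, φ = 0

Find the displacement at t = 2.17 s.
x = A cos(ωt + φ) = 6.8×cos(6.06×2.17 + 0) = 5.674 cm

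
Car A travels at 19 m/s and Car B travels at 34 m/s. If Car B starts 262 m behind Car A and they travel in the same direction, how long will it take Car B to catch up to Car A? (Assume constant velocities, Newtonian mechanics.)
Relative speed: v_rel = 34 - 19 = 15 m/s
Time to catch: t = d₀/v_rel = 262/15 = 17.47 s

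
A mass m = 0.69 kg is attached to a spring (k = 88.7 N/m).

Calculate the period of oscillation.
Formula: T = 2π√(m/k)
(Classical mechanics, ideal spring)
T = 2π√(m/k) = 2π√(0.69/88.7) = 0.5542 s; f = 1/T = 1.805 Hz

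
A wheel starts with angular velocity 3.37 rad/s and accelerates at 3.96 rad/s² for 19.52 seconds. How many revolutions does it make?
θ = ω₀t + ½αt² = 3.37×19.52 + ½×3.96×19.52² = 820.22 rad
Revolutions = θ/(2π) = 820.22/(2π) = 130.54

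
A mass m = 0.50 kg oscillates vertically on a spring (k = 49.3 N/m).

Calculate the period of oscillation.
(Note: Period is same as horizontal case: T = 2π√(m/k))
T = 2π√(m/k) = 2π√(0.5/49.3) = 0.6328 s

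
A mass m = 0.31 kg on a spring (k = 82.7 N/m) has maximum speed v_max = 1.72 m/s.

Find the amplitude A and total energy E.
½mv²_max = ½kA² → A = v_max√(m/k) = 1.72×√(0.31/82.7) = 0.1053 m = 10.53 cm
E = ½mv²_max = ½×0.31×1.72² = 0.4586 J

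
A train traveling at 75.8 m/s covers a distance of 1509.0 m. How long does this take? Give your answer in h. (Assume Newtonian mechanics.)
t = d/v (with unit conversion) = 0.00553 h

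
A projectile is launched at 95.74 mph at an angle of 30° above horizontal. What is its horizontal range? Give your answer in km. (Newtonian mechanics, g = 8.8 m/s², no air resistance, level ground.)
R = v₀² sin(2θ) / g (with unit conversion) = 0.1803 km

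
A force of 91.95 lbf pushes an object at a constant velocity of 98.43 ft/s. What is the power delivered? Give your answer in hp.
P = Fv = 409 N × 30 m/s = 1.227e+04 W = 16.46 hp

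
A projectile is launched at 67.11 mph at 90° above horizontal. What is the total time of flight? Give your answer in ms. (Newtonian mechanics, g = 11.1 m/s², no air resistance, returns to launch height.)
T = 2v₀sin(θ)/g (with unit conversion) = 5406.0 ms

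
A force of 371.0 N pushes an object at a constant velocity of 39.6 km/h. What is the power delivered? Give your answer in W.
P = Fv = 371 N × 11 m/s = 4081 W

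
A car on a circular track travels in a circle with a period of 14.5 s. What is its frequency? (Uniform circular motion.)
f = 1/T = 1/14.5 = 0.069 Hz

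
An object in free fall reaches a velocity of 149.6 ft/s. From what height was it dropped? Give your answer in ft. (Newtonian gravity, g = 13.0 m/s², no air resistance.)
h = v²/(2g) (with unit conversion) = 262.4 ft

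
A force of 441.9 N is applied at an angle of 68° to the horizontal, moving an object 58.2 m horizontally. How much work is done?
W = Fd cosθ = 441.9×58.2×cos(68°) = 9634.3 J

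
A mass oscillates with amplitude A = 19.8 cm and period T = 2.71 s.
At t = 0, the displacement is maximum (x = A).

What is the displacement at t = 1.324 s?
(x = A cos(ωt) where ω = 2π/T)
ω = 2π/T = 2π/2.71 = 2.319 rad/s
x = A cos(ωt) = 19.8×cos(2.319×1.324) = -19.75 cm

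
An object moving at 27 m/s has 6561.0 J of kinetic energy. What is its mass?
KE = ½mv² → m = 2KE/v² = 2×6561.0/27² = 18.0 kg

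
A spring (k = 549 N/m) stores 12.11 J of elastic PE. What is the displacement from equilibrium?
PE = ½kx² → x = √(2PE/k) = √(2×12.11/549) = 0.21 m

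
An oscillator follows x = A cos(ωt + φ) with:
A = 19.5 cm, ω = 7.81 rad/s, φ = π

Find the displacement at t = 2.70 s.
x = A cos(ωt + φ) = 19.5×cos(7.81×2.7 + π) = 12.06 cm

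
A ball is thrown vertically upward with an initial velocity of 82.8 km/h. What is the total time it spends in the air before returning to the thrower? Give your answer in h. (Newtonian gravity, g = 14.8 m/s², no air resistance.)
t_total = 2v₀/g (with unit conversion) = 0.0008634 h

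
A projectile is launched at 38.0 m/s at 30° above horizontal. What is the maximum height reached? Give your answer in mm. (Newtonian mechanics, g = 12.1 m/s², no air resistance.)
H = v₀²sin²(θ)/(2g) (with unit conversion) = 14920.0 mm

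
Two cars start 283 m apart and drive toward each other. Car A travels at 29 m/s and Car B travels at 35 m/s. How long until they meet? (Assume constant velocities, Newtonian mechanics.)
Combined speed: v_combined = 29 + 35 = 64 m/s
Time to meet: t = d/64 = 283/64 = 4.42 s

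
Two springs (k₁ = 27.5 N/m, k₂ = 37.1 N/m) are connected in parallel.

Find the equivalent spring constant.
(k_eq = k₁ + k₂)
k_eq = k₁ + k₂ = 27.5 + 37.1 = 64.6 N/m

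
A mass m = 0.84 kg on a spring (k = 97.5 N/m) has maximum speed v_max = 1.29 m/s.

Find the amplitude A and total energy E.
½mv²_max = ½kA² → A = v_max√(m/k) = 1.29×√(0.84/97.5) = 0.1197 m = 11.97 cm
E = ½mv²_max = ½×0.84×1.29² = 0.6989 J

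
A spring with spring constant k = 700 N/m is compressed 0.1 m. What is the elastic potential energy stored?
PE = ½kx² = ½×700×0.1² = 3.5 J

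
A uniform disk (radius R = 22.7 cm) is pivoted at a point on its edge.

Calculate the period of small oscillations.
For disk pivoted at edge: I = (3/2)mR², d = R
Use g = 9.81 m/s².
I/m = (3/2)R² = 0.07729 m²; d = R = 0.227 m
T = 2π√((3/2)R²/(gR)) = 2π√(3R/(2g)) = 1.171 s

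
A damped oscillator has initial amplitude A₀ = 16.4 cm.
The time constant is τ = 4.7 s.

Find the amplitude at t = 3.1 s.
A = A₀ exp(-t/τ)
A = A₀ exp(−t/τ) = 16.4×exp(−3.1/4.7) = 8.48 cm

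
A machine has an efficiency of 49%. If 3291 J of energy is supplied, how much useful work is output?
W_out = η × W_in = 0.49 × 3291 = 1612.6 J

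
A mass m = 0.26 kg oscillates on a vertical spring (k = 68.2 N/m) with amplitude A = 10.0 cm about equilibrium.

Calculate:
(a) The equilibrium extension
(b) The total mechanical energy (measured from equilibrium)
x_eq = mg/k = 0.26×9.81/68.2 = 0.0374 m = 3.74 cm
E = ½kA² = ½×68.2×(0.1)² = 0.341 J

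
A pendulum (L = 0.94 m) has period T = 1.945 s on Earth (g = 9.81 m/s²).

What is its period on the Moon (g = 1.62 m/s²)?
T = 2π√(L/g), so T_moon/T_earth = √(g_earth/g_moon)
T_moon = 2π√(0.94/1.62) = 4.786 s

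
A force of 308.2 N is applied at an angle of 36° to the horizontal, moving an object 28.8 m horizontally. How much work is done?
W = Fd cosθ = 308.2×28.8×cos(36°) = 7181.0 J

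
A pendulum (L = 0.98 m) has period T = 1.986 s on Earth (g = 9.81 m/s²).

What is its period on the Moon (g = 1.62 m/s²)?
T = 2π√(L/g), so T_moon/T_earth = √(g_earth/g_moon)
T_moon = 2π√(0.98/1.62) = 4.887 s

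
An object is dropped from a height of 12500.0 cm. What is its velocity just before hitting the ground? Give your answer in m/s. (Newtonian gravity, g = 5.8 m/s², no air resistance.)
v = √(2gh) (with unit conversion) = 38.08 m/s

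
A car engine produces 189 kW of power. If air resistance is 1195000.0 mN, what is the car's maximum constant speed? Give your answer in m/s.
P = Fv → v = P/F = 189000 W / 1195 N = 158.2 m/s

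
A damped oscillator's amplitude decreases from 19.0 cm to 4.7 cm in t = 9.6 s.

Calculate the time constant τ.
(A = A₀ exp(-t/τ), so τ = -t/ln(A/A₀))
A/A₀ = 4.7/19.0 = 0.2474; ln(A/A₀) = -1.397
τ = −t/ln(A/A₀) = −9.6/-1.397 = 6.872 s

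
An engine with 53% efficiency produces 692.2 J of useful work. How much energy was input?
W_in = W_out/η = 692.2/0.53 = 1306.0 J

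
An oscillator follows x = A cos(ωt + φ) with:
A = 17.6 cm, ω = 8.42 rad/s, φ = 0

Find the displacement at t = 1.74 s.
x = A cos(ωt + φ) = 17.6×cos(8.42×1.74 + 0) = -8.648 cm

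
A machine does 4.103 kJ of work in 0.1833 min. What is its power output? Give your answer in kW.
P = W/t = 4103 J / 11 s = 373.1 W = 0.3731 kW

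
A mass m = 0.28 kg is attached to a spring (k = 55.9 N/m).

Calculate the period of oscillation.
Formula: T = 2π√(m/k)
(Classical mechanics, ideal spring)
T = 2π√(m/k) = 2π√(0.28/55.9) = 0.4447 s; f = 1/T = 2.249 Hz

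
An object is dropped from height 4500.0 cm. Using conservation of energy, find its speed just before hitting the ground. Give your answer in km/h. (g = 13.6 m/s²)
mgh = ½mv² → v = √(2gh) = √(2×13.6×45) = 34.99 m/s = 125.9 km/h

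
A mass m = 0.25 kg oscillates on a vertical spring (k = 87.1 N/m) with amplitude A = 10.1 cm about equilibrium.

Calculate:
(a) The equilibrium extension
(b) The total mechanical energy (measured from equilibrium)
x_eq = mg/k = 0.25×9.81/87.1 = 0.02816 m = 2.816 cm
E = ½kA² = ½×87.1×(0.101)² = 0.4443 J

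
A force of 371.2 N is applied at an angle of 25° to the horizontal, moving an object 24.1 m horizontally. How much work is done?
W = Fd cosθ = 371.2×24.1×cos(25°) = 8107.8 J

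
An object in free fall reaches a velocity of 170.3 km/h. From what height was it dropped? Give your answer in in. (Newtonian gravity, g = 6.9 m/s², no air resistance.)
h = v²/(2g) (with unit conversion) = 6384.0 in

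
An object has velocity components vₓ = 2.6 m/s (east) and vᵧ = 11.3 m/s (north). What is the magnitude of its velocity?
|v| = √(vₓ² + vᵧ²) = √(2.6² + 11.3²) = √(134.45) = 11.6 m/s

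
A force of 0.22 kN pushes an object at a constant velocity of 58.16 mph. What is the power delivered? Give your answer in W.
P = Fv = 220 N × 26 m/s = 5720 W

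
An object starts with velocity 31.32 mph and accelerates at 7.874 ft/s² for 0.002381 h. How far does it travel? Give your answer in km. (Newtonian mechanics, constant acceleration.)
d = v₀t + ½at² (with unit conversion) = 0.2082 km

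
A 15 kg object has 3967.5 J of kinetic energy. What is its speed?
KE = ½mv² → v = √(2KE/m) = √(2×3967.5/15) = 23.0 m/s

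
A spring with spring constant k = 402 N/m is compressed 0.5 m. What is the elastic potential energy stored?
PE = ½kx² = ½×402×0.5² = 50.25 J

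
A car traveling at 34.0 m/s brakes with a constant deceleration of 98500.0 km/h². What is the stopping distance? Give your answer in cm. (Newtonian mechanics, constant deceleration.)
d = v₀² / (2a) (with unit conversion) = 7605.0 cm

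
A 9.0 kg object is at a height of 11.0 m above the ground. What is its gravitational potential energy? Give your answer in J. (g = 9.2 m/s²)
PE = mgh = 9 kg × 9.2 m/s² × 11 m = 910.8 J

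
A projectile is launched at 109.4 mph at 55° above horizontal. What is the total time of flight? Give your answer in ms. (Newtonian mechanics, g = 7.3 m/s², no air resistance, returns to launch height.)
T = 2v₀sin(θ)/g (with unit conversion) = 10980.0 ms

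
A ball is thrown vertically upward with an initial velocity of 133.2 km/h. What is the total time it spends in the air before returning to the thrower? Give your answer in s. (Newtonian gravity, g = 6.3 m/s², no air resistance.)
t_total = 2v₀/g (with unit conversion) = 11.75 s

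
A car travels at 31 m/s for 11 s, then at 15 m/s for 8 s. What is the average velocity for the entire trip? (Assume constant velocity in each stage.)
d₁ = v₁t₁ = 31 × 11 = 341 m
d₂ = v₂t₂ = 15 × 8 = 120 m
d_total = 461 m, t_total = 19 s
v_avg = d_total/t_total = 461/19 = 24.26 m/s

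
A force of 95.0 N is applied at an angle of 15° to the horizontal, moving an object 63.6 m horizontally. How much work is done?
W = Fd cosθ = 95.0×63.6×cos(15°) = 5836.1 J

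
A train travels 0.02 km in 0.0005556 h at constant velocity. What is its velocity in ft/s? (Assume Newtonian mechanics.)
v = d/t (with unit conversion) = 32.81 ft/s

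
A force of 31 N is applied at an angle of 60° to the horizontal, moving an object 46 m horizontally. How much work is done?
W = Fd cosθ = 31×46×cos(60°) = 713.0 J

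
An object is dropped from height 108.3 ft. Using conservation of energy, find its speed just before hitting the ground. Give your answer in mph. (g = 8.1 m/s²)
mgh = ½mv² → v = √(2gh) = √(2×8.1×33.01) = 23.12 m/s = 51.73 mph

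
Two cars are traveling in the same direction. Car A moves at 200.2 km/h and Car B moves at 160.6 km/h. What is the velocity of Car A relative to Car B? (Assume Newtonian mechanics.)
v_rel = v_A - v_B = 200.2 - 160.6 = 39.6 km/h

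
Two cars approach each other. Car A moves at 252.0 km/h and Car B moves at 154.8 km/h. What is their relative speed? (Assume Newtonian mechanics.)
v_rel = v_A + v_B = 252.0 + 154.8 = 406.8 km/h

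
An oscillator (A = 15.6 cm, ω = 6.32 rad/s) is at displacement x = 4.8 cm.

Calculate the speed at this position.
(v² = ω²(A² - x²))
v = ω√(A² − x²) = 6.32×√(0.156² − 0.048²) = 0.9381 m/s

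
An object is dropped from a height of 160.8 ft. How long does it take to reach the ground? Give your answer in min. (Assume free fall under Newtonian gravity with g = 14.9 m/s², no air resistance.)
t = √(2h/g) (with unit conversion) = 0.04275 min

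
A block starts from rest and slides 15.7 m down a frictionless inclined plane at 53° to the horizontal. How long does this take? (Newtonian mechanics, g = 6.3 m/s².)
a = g sin(θ) = 6.3 × sin(53°) = 5.03 m/s²
t = √(2d/a) = √(2 × 15.7 / 5.03) = 2.5 s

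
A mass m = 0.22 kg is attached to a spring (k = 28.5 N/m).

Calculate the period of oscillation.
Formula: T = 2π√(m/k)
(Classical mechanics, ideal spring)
T = 2π√(m/k) = 2π√(0.22/28.5) = 0.552 s; f = 1/T = 1.811 Hz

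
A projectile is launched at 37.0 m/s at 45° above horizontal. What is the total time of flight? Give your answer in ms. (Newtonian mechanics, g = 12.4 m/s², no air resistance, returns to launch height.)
T = 2v₀sin(θ)/g (with unit conversion) = 4220.0 ms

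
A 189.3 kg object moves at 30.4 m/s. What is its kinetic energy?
KE = ½mv² = ½×189.3×30.4² = 87471.74 J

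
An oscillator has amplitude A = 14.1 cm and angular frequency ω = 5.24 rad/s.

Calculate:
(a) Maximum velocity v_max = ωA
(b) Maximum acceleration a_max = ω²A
v_max = ωA = 5.24×0.141 = 0.7388 m/s
a_max = ω²A = 5.24²×0.141 = 3.872 m/s²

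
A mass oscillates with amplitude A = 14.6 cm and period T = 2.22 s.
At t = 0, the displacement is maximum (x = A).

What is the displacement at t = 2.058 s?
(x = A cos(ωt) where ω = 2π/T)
ω = 2π/T = 2π/2.22 = 2.83 rad/s
x = A cos(ωt) = 14.6×cos(2.83×2.058) = 13.09 cm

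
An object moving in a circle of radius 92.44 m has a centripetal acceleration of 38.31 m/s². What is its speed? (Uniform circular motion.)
v = √(a_c × r) = √(38.31 × 92.44) = 59.51 m/s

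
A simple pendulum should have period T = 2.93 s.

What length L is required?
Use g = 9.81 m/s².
T = 2π√(L/g) → L = g(T/2π)² = 9.81×(2.93/2π)² = 2.133 m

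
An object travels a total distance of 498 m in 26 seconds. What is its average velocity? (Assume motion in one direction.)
v_avg = Δd / Δt = 498 / 26 = 19.15 m/s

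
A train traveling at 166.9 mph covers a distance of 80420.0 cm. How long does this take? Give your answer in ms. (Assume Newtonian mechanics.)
t = d/v (with unit conversion) = 10780.0 ms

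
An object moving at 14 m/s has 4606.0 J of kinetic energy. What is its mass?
KE = ½mv² → m = 2KE/v² = 2×4606.0/14² = 47.0 kg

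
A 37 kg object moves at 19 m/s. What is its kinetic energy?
KE = ½mv² = ½×37×19² = 6678.5 J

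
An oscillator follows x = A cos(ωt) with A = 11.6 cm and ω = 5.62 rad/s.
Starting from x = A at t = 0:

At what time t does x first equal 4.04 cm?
cos(ωt) = x/A = 4.04/11.6 = 0.3483
ωt = arccos(0.3483) = 1.215 rad
t = 1.215/5.62 = 0.2162 s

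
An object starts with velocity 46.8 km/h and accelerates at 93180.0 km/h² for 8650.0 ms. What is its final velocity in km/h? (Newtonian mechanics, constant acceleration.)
v = v₀ + at (with unit conversion) = 270.7 km/h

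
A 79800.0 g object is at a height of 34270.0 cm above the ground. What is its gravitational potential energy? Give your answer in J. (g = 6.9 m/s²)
PE = mgh = 79.8 kg × 6.9 m/s² × 342.7 m = 1.887e+05 J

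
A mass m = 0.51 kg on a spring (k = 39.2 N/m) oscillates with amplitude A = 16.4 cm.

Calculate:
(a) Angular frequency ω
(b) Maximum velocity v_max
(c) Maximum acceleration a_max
ω = √(k/m) = √(39.2/0.51) = 8.767 rad/s
v_max = ωA = 8.767×0.164 = 1.438 m/s
a_max = ω²A = 8.767²×0.164 = 12.61 m/s²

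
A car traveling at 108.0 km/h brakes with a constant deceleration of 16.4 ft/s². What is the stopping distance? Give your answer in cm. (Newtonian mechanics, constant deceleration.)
d = v₀² / (2a) (with unit conversion) = 9002.0 cm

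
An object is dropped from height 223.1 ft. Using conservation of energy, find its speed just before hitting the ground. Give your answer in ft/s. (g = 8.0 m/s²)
mgh = ½mv² → v = √(2gh) = √(2×8.0×68) = 32.99 m/s = 108.2 ft/s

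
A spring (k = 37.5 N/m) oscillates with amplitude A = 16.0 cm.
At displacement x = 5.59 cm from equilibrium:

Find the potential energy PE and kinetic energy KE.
E_total = ½kA² = ½×37.5×(0.16)² = 0.48 J
PE = ½kx² = ½×37.5×(0.0559)² = 0.05859 J
KE = E_total − PE = 0.4214 J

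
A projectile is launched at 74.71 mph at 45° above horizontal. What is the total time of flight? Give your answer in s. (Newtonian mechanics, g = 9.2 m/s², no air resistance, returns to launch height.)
T = 2v₀sin(θ)/g (with unit conversion) = 5.134 s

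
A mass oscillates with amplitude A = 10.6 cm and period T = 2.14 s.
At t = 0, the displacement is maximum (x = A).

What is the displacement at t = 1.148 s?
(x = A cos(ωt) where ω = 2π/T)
ω = 2π/T = 2π/2.14 = 2.936 rad/s
x = A cos(ωt) = 10.6×cos(2.936×1.148) = -10.32 cm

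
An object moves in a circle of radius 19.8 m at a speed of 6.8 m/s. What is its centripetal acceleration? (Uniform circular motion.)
a_c = v²/r = 6.8²/19.8 = 46.24/19.8 = 2.34 m/s²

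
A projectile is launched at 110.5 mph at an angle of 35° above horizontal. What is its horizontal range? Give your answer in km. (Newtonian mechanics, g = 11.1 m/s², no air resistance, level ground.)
R = v₀² sin(2θ) / g (with unit conversion) = 0.2066 km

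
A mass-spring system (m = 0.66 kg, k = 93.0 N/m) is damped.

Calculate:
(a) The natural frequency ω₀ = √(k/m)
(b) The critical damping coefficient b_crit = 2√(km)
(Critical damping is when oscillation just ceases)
ω₀ = √(k/m) = √(93.0/0.66) = 11.87 rad/s
b_crit = 2√(km) = 2√(93.0×0.66) = 15.67 kg/s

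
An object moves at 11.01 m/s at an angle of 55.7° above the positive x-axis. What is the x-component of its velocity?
vₓ = v cos(θ) = 11.01 × cos(55.7°) = 6.2 m/s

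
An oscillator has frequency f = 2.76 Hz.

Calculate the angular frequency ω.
ω = 2πf = 2π×2.76 = 17.34 rad/s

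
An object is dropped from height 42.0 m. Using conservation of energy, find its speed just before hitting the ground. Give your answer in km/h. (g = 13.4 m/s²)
mgh = ½mv² → v = √(2gh) = √(2×13.4×42) = 33.55 m/s = 120.8 km/h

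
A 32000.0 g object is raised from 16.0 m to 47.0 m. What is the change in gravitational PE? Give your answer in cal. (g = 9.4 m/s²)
ΔPE = mg(h₂ − h₁) = 32 kg × 9.4 m/s² × (47 − 16) m = 9325 J = 2229.0 cal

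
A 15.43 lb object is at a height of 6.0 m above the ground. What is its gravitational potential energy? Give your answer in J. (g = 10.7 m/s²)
PE = mgh = 6.999 kg × 10.7 m/s² × 6 m = 449.3 J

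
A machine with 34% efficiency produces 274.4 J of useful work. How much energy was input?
W_in = W_out/η = 274.4/0.34 = 807.06 J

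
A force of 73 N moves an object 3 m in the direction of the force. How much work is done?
W = Fd = 73×3 = 219.0 J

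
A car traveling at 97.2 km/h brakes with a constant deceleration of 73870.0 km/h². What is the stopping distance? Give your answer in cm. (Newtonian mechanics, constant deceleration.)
d = v₀² / (2a) (with unit conversion) = 6395.0 cm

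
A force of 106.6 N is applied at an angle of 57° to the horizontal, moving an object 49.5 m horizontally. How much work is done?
W = Fd cosθ = 106.6×49.5×cos(57°) = 2873.9 J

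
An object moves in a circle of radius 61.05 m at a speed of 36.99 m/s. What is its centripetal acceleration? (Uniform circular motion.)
a_c = v²/r = 36.99²/61.05 = 1368.26/61.05 = 22.41 m/s²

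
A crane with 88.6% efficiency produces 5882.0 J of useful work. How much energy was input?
W_in = W_out/η = 5882.0/0.886 = 6638.8 J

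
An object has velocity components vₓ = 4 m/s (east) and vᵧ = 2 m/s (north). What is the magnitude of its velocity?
|v| = √(vₓ² + vᵧ²) = √(4² + 2²) = √(20) = 4.47 m/s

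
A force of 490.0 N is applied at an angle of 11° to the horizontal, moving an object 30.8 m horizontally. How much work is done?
W = Fd cosθ = 490.0×30.8×cos(11°) = 14815.0 J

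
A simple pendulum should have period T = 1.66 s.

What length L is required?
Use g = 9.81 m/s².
T = 2π√(L/g) → L = g(T/2π)² = 9.81×(1.66/2π)² = 0.6847 m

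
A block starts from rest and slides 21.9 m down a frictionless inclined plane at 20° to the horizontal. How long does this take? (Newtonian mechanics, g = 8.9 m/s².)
a = g sin(θ) = 8.9 × sin(20°) = 3.04 m/s²
t = √(2d/a) = √(2 × 21.9 / 3.04) = 3.79 s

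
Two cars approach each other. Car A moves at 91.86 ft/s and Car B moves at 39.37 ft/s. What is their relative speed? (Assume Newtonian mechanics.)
v_rel = v_A + v_B = 91.86 + 39.37 = 131.2 ft/s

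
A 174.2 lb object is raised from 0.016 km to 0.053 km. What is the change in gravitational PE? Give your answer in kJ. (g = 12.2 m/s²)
ΔPE = mg(h₂ − h₁) = 79.02 kg × 12.2 m/s² × (53 − 16) m = 3.567e+04 J = 35.67 kJ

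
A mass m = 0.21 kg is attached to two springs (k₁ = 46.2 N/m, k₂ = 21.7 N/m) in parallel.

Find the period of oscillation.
k_eq = k₁+k₂ = 67.9 N/m
T = 2π√(m/k_eq) = 2π√(0.21/67.9) = 0.3494 s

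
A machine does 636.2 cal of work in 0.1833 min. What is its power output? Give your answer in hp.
P = W/t = 2662 J / 11 s = 242 W = 0.3246 hp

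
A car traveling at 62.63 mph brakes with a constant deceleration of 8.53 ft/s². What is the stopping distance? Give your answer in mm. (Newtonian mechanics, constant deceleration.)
d = v₀² / (2a) (with unit conversion) = 150800.0 mm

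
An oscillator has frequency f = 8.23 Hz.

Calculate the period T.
T = 1/f = 1/8.23 = 0.1215 s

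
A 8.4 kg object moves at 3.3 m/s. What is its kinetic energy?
KE = ½mv² = ½×8.4×3.3² = 45.738 J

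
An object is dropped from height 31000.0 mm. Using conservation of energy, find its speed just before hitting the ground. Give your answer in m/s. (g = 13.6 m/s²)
mgh = ½mv² → v = √(2gh) = √(2×13.6×31) = 29.04 m/s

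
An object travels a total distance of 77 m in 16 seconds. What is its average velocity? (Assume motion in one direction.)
v_avg = Δd / Δt = 77 / 16 = 4.81 m/s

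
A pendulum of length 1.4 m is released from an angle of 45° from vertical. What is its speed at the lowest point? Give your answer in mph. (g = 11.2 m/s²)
h = L(1 − cosθ) = 1.4×(1 − cos45°) = 0.4101 m
v = √(2gh) = √(2×11.2×0.4101) = 3.031 m/s = 6.779 mph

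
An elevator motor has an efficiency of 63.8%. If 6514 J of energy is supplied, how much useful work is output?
W_out = η × W_in = 0.638 × 6514 = 4155.9 J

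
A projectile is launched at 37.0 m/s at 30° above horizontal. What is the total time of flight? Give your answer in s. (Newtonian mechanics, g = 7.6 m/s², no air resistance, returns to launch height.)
T = 2v₀sin(θ)/g = 4.868 s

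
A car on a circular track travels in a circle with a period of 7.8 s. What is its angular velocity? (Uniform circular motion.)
ω = 2π/T = 2π/7.8 = 0.8055 rad/s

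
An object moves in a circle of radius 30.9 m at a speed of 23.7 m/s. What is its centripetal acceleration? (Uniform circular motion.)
a_c = v²/r = 23.7²/30.9 = 561.69/30.9 = 18.18 m/s²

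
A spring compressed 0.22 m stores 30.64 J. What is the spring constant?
PE = ½kx² → k = 2PE/x² = 2×30.64/0.22² = 1266.0 N/m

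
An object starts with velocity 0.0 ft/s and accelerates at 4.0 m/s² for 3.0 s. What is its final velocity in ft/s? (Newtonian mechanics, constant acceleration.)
v = v₀ + at (with unit conversion) = 39.37 ft/s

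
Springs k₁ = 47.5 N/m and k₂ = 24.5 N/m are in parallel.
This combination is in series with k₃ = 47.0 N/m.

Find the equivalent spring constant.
k₁₂ = k₁ + k₂ = 72 N/m (parallel)
1/k_eq = 1/k₁₂ + 1/k₃ → k_eq = 28.44 N/m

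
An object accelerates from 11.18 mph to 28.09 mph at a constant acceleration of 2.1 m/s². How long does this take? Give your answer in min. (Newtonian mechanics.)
t = (v - v₀)/a (with unit conversion) = 0.06 min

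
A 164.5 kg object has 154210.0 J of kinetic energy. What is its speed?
KE = ½mv² → v = √(2KE/m) = √(2×154210.0/164.5) = 43.3 m/s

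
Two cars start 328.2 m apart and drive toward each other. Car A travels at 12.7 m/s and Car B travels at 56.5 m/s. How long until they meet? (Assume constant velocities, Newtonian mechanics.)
Combined speed: v_combined = 12.7 + 56.5 = 69.2 m/s
Time to meet: t = d/69.2 = 328.2/69.2 = 4.74 s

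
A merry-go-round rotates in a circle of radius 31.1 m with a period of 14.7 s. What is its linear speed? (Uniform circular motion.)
v = 2πr/T = 2π×31.1/14.7 = 13.29 m/s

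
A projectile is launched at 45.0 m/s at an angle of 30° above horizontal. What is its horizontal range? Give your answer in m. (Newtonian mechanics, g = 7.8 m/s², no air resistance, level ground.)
R = v₀² sin(2θ) / g = 224.8 m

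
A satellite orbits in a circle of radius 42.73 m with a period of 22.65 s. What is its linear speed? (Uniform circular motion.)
v = 2πr/T = 2π×42.73/22.65 = 11.85 m/s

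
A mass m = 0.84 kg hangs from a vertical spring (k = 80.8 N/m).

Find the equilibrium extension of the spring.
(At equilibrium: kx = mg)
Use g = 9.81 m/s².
x_eq = mg/k = 0.84×9.81/80.8 = 0.102 m = 10.2 cm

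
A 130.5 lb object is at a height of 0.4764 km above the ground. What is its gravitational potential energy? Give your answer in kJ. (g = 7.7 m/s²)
PE = mgh = 59.19 kg × 7.7 m/s² × 476.4 m = 2.171e+05 J = 217.1 kJ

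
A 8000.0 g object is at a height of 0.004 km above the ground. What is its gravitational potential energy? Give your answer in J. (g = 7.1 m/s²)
PE = mgh = 8 kg × 7.1 m/s² × 4 m = 227.2 J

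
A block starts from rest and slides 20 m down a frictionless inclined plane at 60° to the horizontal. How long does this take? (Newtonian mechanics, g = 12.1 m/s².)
a = g sin(θ) = 12.1 × sin(60°) = 10.48 m/s²
t = √(2d/a) = √(2 × 20 / 10.48) = 1.95 s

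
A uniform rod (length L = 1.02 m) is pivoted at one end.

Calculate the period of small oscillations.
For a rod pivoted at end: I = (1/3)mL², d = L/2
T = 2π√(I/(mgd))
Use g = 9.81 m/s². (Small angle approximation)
I/m = (1/3)L² = 0.3468 m²; d = L/2 = 0.51 m
T = 2π√(I/(mgd)) = 2π√(0.3468/(9.81×0.51)) = 1.654 s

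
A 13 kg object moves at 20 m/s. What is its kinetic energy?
KE = ½mv² = ½×13×20² = 2600.0 J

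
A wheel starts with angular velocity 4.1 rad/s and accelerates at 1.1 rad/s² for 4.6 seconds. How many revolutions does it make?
θ = ω₀t + ½αt² = 4.1×4.6 + ½×1.1×4.6² = 30.5 rad
Revolutions = θ/(2π) = 30.5/(2π) = 4.85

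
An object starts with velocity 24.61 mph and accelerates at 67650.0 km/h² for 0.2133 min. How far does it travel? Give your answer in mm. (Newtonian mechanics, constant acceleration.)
d = v₀t + ½at² (with unit conversion) = 568300.0 mm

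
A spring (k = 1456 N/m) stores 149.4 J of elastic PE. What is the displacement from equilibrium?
PE = ½kx² → x = √(2PE/k) = √(2×149.4/1456) = 0.453 m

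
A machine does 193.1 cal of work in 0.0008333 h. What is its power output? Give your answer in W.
P = W/t = 807.9 J / 3 s = 269.3 W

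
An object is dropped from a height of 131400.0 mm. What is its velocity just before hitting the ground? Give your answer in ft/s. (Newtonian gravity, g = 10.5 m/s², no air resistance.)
v = √(2gh) (with unit conversion) = 172.3 ft/s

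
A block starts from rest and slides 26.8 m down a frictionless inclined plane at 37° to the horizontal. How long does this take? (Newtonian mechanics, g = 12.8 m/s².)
a = g sin(θ) = 12.8 × sin(37°) = 7.7 m/s²
t = √(2d/a) = √(2 × 26.8 / 7.7) = 2.64 s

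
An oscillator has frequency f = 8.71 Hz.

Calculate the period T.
T = 1/f = 1/8.71 = 0.1148 s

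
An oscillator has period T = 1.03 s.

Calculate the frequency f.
f = 1/T = 1/1.03 = 0.9709 Hz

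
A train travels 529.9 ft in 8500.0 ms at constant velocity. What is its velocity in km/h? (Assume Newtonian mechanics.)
v = d/t (with unit conversion) = 68.41 km/h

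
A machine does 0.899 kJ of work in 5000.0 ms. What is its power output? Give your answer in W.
P = W/t = 899 J / 5 s = 179.8 W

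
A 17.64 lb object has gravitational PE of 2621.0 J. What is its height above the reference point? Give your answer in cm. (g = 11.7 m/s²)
PE = mgh → h = PE/(mg) = 2621 J / (8.001 kg × 11.7 m/s²) = 28 m = 2800.0 cm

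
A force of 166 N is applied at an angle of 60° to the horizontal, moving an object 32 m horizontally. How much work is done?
W = Fd cosθ = 166×32×cos(60°) = 2656.0 J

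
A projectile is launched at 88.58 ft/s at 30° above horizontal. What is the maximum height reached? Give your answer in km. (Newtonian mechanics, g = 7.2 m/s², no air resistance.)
H = v₀²sin²(θ)/(2g) (with unit conversion) = 0.01266 km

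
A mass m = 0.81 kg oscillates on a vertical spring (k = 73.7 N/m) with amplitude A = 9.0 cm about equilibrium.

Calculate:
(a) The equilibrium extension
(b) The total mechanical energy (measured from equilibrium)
x_eq = mg/k = 0.81×9.81/73.7 = 0.1078 m = 10.78 cm
E = ½kA² = ½×73.7×(0.09)² = 0.2985 J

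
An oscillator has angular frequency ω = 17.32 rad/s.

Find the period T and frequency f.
T = 2π/ω = 2π/17.32 = 0.3628 s; f = ω/2π = 2.757 Hz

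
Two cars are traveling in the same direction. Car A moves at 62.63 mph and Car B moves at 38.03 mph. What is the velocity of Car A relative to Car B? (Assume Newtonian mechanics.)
v_rel = v_A - v_B = 62.63 - 38.03 = 24.6 mph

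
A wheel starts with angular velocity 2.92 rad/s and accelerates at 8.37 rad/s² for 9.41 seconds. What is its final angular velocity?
ω = ω₀ + αt = 2.92 + 8.37 × 9.41 = 81.68 rad/s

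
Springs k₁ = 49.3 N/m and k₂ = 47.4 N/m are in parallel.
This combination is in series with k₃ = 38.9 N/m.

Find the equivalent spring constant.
k₁₂ = k₁ + k₂ = 96.7 N/m (parallel)
1/k_eq = 1/k₁₂ + 1/k₃ → k_eq = 27.74 N/m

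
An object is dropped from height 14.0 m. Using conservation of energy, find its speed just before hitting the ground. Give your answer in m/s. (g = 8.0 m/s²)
mgh = ½mv² → v = √(2gh) = √(2×8.0×14) = 14.97 m/s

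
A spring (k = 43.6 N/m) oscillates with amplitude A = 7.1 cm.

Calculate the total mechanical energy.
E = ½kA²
E = ½kA² = ½×43.6×(0.071)² = 0.1099 J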